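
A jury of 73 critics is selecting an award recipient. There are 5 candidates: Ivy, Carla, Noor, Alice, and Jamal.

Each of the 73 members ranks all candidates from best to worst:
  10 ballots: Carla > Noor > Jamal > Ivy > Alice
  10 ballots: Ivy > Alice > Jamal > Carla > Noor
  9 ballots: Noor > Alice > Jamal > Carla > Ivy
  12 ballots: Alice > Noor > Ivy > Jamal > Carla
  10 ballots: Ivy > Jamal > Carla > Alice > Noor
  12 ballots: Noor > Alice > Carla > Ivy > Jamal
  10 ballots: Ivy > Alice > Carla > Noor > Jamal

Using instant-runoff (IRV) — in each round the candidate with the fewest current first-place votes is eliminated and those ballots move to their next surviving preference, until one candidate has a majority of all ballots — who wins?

Noor

Round 1: Ivy 30, Carla 10, Noor 21, Alice 12, Jamal 0. Jamal eliminated.
Round 2: Ivy 30, Carla 10, Noor 21, Alice 12. Carla eliminated.
Round 3: Ivy 30, Noor 31, Alice 12. Alice eliminated.
Round 4: Ivy 30, Noor 43. Noor has a majority (≥37).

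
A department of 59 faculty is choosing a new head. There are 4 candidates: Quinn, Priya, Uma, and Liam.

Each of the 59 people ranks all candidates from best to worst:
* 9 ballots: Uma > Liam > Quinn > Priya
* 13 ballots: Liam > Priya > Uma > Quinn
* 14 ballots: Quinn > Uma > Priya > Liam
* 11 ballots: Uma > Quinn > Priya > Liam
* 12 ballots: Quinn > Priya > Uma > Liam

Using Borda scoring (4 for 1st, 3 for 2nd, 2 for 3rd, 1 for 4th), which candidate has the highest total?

Quinn: 9×2 + 13×1 + 14×4 + 11×3 + 12×4 = 168
Priya: 9×1 + 13×3 + 14×2 + 11×2 + 12×3 = 134
Uma: 9×4 + 13×2 + 14×3 + 11×4 + 12×2 = 172
Liam: 9×3 + 13×4 + 14×1 + 11×1 + 12×1 = 116

Uma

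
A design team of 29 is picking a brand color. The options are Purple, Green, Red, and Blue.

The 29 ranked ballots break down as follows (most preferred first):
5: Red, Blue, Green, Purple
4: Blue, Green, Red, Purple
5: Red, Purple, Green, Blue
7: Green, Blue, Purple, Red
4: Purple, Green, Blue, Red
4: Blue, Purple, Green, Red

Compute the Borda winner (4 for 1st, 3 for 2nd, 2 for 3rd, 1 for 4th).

Purple: 5×1 + 4×1 + 5×3 + 7×2 + 4×4 + 4×3 = 66
Green: 5×2 + 4×3 + 5×2 + 7×4 + 4×3 + 4×2 = 80
Red: 5×4 + 4×2 + 5×4 + 7×1 + 4×1 + 4×1 = 63
Blue: 5×3 + 4×4 + 5×1 + 7×3 + 4×2 + 4×4 = 81

Blue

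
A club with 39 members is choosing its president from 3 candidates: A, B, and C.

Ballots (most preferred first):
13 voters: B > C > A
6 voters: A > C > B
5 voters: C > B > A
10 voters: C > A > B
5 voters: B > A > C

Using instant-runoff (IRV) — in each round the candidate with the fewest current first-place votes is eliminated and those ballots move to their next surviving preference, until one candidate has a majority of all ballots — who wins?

C

Round 1: A 6, B 18, C 15. A eliminated.
Round 2: B 18, C 21. C has a majority (≥20).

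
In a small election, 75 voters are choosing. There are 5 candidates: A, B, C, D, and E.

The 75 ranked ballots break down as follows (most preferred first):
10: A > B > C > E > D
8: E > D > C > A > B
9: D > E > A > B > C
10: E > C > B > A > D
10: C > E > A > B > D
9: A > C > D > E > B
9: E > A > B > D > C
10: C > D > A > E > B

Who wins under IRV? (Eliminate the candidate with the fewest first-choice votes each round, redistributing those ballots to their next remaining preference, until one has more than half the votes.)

C

Round 1: A 19, B 0, C 20, D 9, E 27. B eliminated.
Round 2: A 19, C 20, D 9, E 27. D eliminated.
Round 3: A 19, C 20, E 36. A eliminated.
Round 4: C 39, E 36. C has a majority (≥38).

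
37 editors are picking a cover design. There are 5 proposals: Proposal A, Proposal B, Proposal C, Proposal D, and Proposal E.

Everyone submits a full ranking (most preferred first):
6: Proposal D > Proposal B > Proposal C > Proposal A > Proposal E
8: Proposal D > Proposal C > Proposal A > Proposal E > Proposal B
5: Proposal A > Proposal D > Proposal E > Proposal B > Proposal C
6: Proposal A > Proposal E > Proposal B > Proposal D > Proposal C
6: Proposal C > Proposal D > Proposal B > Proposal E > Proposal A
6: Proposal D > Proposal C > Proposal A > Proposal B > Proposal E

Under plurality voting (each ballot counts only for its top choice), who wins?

First-place votes: Proposal A 11, Proposal B 0, Proposal C 6, Proposal D 20, Proposal E 0.

Proposal D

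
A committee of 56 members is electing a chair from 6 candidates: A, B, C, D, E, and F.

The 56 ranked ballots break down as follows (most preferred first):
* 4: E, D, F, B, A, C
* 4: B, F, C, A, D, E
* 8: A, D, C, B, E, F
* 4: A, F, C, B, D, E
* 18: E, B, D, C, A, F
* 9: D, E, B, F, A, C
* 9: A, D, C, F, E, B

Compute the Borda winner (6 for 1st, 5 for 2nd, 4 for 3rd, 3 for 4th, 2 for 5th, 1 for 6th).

A: 4×2 + 4×3 + 8×6 + 4×6 + 18×2 + 9×2 + 9×6 = 200
B: 4×3 + 4×6 + 8×3 + 4×3 + 18×5 + 9×4 + 9×1 = 207
C: 4×1 + 4×4 + 8×4 + 4×4 + 18×3 + 9×1 + 9×4 = 167
D: 4×5 + 4×2 + 8×5 + 4×2 + 18×4 + 9×6 + 9×5 = 247
E: 4×6 + 4×1 + 8×2 + 4×1 + 18×6 + 9×5 + 9×2 = 219
F: 4×4 + 4×5 + 8×1 + 4×5 + 18×1 + 9×3 + 9×3 = 136

D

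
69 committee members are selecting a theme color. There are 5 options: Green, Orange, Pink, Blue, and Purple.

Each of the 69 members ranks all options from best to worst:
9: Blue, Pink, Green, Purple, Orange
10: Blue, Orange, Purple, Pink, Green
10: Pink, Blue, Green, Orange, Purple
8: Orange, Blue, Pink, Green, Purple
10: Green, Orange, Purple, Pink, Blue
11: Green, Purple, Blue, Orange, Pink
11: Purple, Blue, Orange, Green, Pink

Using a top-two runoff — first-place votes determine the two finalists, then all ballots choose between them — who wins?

Blue

Round 1 first-place votes: Green 21, Orange 8, Pink 10, Blue 19, Purple 11. Green and Blue advance.
Runoff: Green is ranked above Blue on 21 ballots, Blue above Green on 48.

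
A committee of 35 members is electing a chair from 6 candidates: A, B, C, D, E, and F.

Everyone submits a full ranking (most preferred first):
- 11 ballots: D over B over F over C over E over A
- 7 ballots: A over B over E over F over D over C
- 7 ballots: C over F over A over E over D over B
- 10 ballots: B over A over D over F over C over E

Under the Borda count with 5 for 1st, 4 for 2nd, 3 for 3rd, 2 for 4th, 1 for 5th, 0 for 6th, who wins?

B

A: 11×0 + 7×5 + 7×3 + 10×4 = 96
B: 11×4 + 7×4 + 7×0 + 10×5 = 122
C: 11×2 + 7×0 + 7×5 + 10×1 = 67
D: 11×5 + 7×1 + 7×1 + 10×3 = 99
E: 11×1 + 7×3 + 7×2 + 10×0 = 46
F: 11×3 + 7×2 + 7×4 + 10×2 = 95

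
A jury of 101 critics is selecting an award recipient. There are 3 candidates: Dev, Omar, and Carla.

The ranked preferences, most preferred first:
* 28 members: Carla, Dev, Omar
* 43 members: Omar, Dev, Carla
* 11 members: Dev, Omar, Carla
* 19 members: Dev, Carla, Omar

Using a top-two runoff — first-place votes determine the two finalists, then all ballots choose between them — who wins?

Dev

Round 1 first-place votes: Dev 30, Omar 43, Carla 28. Omar and Dev advance.
Runoff: Omar is ranked above Dev on 43 ballots, Dev above Omar on 58.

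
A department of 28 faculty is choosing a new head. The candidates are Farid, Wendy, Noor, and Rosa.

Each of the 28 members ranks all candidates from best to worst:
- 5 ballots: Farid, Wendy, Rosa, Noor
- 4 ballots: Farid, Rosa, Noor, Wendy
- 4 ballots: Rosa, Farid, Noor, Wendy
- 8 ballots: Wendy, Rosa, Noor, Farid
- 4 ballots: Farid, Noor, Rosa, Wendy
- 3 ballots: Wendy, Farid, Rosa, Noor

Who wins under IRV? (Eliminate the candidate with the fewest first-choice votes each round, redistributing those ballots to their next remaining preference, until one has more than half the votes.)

Farid

Round 1: Farid 13, Wendy 11, Noor 0, Rosa 4. Noor eliminated.
Round 2: Farid 13, Wendy 11, Rosa 4. Rosa eliminated.
Round 3: Farid 17, Wendy 11. Farid has a majority (≥15).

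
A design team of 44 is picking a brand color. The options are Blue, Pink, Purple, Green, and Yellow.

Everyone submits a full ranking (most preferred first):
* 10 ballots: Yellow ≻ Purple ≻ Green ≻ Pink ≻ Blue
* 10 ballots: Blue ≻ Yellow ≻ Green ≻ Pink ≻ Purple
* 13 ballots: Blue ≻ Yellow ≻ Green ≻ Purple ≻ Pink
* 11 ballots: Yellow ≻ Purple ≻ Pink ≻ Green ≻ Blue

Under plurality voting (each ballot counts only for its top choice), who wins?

Blue

First-place votes: Blue 23, Pink 0, Purple 0, Green 0, Yellow 21.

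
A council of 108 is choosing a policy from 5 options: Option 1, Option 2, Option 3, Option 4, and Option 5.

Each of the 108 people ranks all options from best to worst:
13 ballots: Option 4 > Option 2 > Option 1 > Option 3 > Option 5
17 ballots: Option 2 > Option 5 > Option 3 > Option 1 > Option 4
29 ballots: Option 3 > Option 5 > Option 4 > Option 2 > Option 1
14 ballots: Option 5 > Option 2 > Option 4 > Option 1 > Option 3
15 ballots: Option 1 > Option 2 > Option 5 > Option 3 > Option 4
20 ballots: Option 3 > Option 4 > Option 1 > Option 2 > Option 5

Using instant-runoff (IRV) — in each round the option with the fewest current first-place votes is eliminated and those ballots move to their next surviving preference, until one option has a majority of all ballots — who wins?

Round 1: Option 1 15, Option 2 17, Option 3 49, Option 4 13, Option 5 14. Option 4 eliminated.
Round 2: Option 1 15, Option 2 30, Option 3 49, Option 5 14. Option 5 eliminated.
Round 3: Option 1 15, Option 2 44, Option 3 49. Option 1 eliminated.
Round 4: Option 2 59, Option 3 49. Option 2 has a majority (≥55).

Option 2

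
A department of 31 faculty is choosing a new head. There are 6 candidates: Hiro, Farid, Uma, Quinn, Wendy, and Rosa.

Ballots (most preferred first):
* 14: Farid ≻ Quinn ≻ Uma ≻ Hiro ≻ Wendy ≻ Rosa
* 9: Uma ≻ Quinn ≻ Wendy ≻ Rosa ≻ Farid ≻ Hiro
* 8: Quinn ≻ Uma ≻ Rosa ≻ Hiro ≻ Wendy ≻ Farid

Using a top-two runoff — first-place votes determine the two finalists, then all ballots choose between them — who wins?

Round 1 first-place votes: Hiro 0, Farid 14, Uma 9, Quinn 8, Wendy 0, Rosa 0. Farid and Uma advance.
Runoff: Farid is ranked above Uma on 14 ballots, Uma above Farid on 17.

Uma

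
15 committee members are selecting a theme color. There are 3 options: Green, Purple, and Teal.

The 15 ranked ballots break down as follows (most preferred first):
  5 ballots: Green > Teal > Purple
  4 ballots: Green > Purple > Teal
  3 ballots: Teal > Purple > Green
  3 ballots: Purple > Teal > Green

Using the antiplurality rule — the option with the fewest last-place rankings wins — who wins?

Last-place votes: Green 6, Purple 5, Teal 4.

Teal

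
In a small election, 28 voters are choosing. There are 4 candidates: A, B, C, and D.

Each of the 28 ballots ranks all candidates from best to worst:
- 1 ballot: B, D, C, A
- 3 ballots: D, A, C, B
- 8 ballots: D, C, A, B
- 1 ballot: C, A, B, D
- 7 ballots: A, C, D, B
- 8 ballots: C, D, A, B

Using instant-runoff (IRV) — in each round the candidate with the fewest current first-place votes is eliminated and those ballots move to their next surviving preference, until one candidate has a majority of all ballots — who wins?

C

Round 1: A 7, B 1, C 9, D 11. B eliminated.
Round 2: A 7, C 9, D 12. A eliminated.
Round 3: C 16, D 12. C has a majority (≥15).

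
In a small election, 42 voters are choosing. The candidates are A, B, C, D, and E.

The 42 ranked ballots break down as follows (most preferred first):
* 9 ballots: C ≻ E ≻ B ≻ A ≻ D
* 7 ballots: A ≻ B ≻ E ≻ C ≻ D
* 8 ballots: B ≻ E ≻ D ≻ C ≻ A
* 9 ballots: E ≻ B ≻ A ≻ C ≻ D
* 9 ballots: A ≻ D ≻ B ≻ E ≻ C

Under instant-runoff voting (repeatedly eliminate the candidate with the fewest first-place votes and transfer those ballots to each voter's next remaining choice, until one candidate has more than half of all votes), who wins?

E

Round 1: A 16, B 8, C 9, D 0, E 9. D eliminated.
Round 2: A 16, B 8, C 9, E 9. B eliminated.
Round 3: A 16, C 9, E 17. C eliminated.
Round 4: A 16, E 26. E has a majority (≥22).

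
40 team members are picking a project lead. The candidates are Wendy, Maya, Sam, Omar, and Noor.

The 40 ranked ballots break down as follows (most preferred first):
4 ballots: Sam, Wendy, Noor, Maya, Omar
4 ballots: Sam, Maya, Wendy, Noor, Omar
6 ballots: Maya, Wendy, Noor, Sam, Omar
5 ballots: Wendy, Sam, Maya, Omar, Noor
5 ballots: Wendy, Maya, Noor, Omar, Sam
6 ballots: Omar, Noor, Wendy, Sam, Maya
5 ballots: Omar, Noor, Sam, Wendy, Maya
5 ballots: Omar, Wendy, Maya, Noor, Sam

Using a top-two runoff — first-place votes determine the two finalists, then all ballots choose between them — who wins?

Wendy

Round 1 first-place votes: Wendy 10, Maya 6, Sam 8, Omar 16, Noor 0. Omar and Wendy advance.
Runoff: Omar is ranked above Wendy on 16 ballots, Wendy above Omar on 24.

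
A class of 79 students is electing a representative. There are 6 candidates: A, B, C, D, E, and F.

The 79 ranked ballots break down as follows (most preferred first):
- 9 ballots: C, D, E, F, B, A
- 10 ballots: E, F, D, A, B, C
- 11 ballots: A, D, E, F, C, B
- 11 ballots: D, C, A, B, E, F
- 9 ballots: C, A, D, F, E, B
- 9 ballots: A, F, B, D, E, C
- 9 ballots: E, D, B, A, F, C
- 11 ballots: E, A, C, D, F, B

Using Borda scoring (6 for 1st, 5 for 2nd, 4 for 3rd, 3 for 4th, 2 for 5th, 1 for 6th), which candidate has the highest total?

D

A: 9×1 + 10×3 + 11×6 + 11×4 + 9×5 + 9×6 + 9×3 + 11×5 = 330
B: 9×2 + 10×2 + 11×1 + 11×3 + 9×1 + 9×4 + 9×4 + 11×1 = 174
C: 9×6 + 10×1 + 11×2 + 11×5 + 9×6 + 9×1 + 9×1 + 11×4 = 257
D: 9×5 + 10×4 + 11×5 + 11×6 + 9×4 + 9×3 + 9×5 + 11×3 = 347
E: 9×4 + 10×6 + 11×4 + 11×2 + 9×2 + 9×2 + 9×6 + 11×6 = 318
F: 9×3 + 10×5 + 11×3 + 11×1 + 9×3 + 9×5 + 9×2 + 11×2 = 233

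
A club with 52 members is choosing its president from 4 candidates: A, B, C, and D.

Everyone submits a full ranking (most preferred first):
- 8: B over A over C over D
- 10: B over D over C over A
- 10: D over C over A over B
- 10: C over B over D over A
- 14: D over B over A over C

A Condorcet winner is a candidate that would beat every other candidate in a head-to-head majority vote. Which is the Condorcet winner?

B

B vs A: 42–10
B vs C: 32–20
B vs D: 28–24
B beats every other candidate.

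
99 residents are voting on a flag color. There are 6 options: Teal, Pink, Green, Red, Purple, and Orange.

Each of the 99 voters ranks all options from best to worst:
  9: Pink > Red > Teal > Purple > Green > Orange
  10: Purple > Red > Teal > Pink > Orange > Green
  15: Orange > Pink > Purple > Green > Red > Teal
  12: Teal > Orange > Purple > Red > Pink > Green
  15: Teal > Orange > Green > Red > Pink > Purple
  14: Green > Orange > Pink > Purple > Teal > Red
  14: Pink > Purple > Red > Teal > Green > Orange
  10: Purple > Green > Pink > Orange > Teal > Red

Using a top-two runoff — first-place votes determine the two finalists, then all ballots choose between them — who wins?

Round 1 first-place votes: Teal 27, Pink 23, Green 14, Red 0, Purple 20, Orange 15. Teal and Pink advance.
Runoff: Teal is ranked above Pink on 37 ballots, Pink above Teal on 62.

Pink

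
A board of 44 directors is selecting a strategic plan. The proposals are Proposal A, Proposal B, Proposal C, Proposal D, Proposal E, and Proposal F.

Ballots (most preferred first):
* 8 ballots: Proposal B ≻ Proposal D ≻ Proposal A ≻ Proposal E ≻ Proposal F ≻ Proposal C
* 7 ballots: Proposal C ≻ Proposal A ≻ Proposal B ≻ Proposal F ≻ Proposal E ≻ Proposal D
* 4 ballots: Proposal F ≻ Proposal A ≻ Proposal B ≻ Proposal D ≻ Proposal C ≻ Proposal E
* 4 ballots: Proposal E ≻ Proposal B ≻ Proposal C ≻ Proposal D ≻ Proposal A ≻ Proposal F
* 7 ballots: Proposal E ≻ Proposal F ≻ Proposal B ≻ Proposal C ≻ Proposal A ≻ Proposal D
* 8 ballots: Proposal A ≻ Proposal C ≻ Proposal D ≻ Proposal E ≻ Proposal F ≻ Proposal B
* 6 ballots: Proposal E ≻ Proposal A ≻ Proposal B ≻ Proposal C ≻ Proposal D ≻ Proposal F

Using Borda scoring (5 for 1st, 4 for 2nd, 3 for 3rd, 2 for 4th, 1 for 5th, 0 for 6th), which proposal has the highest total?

Proposal A: 8×3 + 7×4 + 4×4 + 4×1 + 7×1 + 8×5 + 6×4 = 143
Proposal B: 8×5 + 7×3 + 4×3 + 4×4 + 7×3 + 8×0 + 6×3 = 128
Proposal C: 8×0 + 7×5 + 4×1 + 4×3 + 7×2 + 8×4 + 6×2 = 109
Proposal D: 8×4 + 7×0 + 4×2 + 4×2 + 7×0 + 8×3 + 6×1 = 78
Proposal E: 8×2 + 7×1 + 4×0 + 4×5 + 7×5 + 8×2 + 6×5 = 124
Proposal F: 8×1 + 7×2 + 4×5 + 4×0 + 7×4 + 8×1 + 6×0 = 78

Proposal A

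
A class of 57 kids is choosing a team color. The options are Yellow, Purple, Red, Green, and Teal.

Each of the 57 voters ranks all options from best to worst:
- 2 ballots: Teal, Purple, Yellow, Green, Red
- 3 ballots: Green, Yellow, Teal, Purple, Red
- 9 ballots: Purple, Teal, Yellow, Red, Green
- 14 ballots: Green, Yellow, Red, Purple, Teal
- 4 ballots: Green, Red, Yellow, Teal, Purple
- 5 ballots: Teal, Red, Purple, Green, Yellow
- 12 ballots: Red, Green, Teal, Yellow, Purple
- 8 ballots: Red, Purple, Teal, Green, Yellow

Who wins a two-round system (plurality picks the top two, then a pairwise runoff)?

Red

Round 1 first-place votes: Yellow 0, Purple 9, Red 20, Green 21, Teal 7. Green and Red advance.
Runoff: Green is ranked above Red on 23 ballots, Red above Green on 34.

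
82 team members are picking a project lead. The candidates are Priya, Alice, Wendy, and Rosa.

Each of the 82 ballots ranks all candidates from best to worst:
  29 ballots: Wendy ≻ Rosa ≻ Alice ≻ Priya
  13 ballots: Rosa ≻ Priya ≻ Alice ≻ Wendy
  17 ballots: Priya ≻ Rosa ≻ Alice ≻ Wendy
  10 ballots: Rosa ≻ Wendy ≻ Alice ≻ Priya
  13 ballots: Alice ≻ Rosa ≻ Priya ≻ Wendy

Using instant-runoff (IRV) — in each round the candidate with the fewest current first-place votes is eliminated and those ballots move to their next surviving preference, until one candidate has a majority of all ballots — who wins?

Rosa

Round 1: Priya 17, Alice 13, Wendy 29, Rosa 23. Alice eliminated.
Round 2: Priya 17, Wendy 29, Rosa 36. Priya eliminated.
Round 3: Wendy 29, Rosa 53. Rosa has a majority (≥42).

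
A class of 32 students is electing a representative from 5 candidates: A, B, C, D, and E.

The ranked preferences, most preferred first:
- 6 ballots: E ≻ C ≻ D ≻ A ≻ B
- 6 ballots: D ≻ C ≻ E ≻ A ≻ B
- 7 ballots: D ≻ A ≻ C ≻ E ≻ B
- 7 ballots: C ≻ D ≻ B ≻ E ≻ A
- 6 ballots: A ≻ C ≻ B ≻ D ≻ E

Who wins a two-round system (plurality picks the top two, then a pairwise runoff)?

C

Round 1 first-place votes: A 6, B 0, C 7, D 13, E 6. D and C advance.
Runoff: D is ranked above C on 13 ballots, C above D on 19.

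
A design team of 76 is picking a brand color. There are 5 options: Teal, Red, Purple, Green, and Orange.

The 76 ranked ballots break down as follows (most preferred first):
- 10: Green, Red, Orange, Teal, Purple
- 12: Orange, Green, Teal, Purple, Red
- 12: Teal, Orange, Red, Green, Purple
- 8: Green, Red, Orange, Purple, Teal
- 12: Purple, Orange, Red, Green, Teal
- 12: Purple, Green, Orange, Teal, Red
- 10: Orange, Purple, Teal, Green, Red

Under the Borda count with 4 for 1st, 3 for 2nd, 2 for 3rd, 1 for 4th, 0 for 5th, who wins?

Orange

Teal: 10×1 + 12×2 + 12×4 + 8×0 + 12×0 + 12×1 + 10×2 = 114
Red: 10×3 + 12×0 + 12×2 + 8×3 + 12×2 + 12×0 + 10×0 = 102
Purple: 10×0 + 12×1 + 12×0 + 8×1 + 12×4 + 12×4 + 10×3 = 146
Green: 10×4 + 12×3 + 12×1 + 8×4 + 12×1 + 12×3 + 10×1 = 178
Orange: 10×2 + 12×4 + 12×3 + 8×2 + 12×3 + 12×2 + 10×4 = 220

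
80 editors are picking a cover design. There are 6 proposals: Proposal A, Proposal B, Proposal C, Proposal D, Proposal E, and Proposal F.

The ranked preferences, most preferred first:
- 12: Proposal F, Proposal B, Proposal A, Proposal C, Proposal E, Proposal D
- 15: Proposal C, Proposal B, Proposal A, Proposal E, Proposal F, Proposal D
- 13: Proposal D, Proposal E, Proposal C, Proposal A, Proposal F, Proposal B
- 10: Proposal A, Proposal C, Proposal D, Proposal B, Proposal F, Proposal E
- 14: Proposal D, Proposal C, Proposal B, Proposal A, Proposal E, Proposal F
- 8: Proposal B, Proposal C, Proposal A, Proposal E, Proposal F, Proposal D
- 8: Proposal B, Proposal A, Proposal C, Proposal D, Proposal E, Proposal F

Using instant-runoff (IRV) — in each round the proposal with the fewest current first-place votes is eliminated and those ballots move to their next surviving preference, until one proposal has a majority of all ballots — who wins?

Proposal B

Round 1: Proposal A 10, Proposal B 16, Proposal C 15, Proposal D 27, Proposal E 0, Proposal F 12. Proposal E eliminated.
Round 2: Proposal A 10, Proposal B 16, Proposal C 15, Proposal D 27, Proposal F 12. Proposal A eliminated.
Round 3: Proposal B 16, Proposal C 25, Proposal D 27, Proposal F 12. Proposal F eliminated.
Round 4: Proposal B 28, Proposal C 25, Proposal D 27. Proposal C eliminated.
Round 5: Proposal B 43, Proposal D 37. Proposal B has a majority (≥41).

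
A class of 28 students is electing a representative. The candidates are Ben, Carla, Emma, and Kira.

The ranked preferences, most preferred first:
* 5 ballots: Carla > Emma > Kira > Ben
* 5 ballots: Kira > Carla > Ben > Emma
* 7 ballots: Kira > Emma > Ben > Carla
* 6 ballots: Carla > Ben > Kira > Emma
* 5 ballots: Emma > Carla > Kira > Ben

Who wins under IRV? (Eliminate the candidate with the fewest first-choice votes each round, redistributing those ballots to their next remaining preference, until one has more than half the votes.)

Carla

Round 1: Ben 0, Carla 11, Emma 5, Kira 12. Ben eliminated.
Round 2: Carla 11, Emma 5, Kira 12. Emma eliminated.
Round 3: Carla 16, Kira 12. Carla has a majority (≥15).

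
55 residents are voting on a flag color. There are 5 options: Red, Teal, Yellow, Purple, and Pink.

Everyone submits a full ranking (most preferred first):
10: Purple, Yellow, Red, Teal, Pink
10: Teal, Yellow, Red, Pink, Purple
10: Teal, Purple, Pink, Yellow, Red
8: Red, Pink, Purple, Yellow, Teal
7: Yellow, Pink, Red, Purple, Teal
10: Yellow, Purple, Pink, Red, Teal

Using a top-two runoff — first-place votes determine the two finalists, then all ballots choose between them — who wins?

Yellow

Round 1 first-place votes: Red 8, Teal 20, Yellow 17, Purple 10, Pink 0. Teal and Yellow advance.
Runoff: Teal is ranked above Yellow on 20 ballots, Yellow above Teal on 35.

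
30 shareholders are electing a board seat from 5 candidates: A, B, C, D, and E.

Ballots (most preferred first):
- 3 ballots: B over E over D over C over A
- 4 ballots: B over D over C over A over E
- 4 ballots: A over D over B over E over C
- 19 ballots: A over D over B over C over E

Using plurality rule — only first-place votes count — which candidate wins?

A

First-place votes: A 23, B 7, C 0, D 0, E 0.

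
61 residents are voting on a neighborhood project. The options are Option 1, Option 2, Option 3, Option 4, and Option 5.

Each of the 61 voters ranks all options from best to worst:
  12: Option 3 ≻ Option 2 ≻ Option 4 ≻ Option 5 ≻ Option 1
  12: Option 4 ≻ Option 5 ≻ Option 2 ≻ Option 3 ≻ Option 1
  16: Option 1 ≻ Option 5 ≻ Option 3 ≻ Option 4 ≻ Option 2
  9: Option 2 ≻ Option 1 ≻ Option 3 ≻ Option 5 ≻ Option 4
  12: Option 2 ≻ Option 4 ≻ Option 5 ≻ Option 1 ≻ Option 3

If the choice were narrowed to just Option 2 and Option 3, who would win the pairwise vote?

Option 2 is ranked above Option 3 on 33 ballots; Option 3 above Option 2 on 28.

Option 2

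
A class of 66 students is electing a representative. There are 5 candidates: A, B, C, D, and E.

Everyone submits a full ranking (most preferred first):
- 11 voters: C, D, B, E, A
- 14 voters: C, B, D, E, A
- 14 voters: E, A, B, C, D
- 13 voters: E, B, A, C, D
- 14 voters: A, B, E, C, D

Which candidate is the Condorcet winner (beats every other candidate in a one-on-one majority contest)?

B vs A: 38–28
B vs C: 41–25
B vs D: 55–11
B vs E: 39–27
B beats every other candidate.

B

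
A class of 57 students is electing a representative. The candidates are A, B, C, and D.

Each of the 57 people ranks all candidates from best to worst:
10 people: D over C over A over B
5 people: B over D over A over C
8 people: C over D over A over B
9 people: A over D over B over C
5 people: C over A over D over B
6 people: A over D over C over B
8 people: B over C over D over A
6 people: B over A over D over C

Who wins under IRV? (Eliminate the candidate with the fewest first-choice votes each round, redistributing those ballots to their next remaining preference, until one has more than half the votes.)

Round 1: A 15, B 19, C 13, D 10. D eliminated.
Round 2: A 15, B 19, C 23. A eliminated.
Round 3: B 28, C 29. C has a majority (≥29).

C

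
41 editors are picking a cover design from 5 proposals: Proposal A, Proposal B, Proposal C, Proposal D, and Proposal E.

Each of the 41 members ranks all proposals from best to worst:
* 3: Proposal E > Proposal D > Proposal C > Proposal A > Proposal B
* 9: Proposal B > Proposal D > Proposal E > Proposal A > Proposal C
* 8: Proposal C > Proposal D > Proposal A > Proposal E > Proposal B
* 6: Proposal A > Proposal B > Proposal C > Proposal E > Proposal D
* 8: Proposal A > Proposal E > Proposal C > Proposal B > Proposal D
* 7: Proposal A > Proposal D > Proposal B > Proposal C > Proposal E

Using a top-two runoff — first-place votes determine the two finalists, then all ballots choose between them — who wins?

Proposal A

Round 1 first-place votes: Proposal A 21, Proposal B 9, Proposal C 8, Proposal D 0, Proposal E 3. Proposal A and Proposal B advance.
Runoff: Proposal A is ranked above Proposal B on 32 ballots, Proposal B above Proposal A on 9.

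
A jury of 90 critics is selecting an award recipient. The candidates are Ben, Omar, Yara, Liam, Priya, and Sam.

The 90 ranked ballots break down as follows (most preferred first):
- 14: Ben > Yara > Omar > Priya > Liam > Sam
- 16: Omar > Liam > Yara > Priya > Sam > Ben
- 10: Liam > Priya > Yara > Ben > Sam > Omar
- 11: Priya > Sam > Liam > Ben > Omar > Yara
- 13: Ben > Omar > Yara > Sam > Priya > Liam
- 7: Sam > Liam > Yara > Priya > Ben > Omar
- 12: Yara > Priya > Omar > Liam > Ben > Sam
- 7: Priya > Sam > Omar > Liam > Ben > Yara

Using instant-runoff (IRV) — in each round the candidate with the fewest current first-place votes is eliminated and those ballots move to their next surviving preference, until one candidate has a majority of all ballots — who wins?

Priya

Round 1: Ben 27, Omar 16, Yara 12, Liam 10, Priya 18, Sam 7. Sam eliminated.
Round 2: Ben 27, Omar 16, Yara 12, Liam 17, Priya 18. Yara eliminated.
Round 3: Ben 27, Omar 16, Liam 17, Priya 30. Omar eliminated.
Round 4: Ben 27, Liam 33, Priya 30. Ben eliminated.
Round 5: Liam 33, Priya 57. Priya has a majority (≥46).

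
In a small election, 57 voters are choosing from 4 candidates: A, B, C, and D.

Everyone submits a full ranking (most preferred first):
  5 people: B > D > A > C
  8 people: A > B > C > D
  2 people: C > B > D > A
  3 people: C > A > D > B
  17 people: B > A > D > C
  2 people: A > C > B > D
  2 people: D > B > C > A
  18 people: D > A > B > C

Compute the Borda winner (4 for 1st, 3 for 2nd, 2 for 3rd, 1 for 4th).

A

A: 5×2 + 8×4 + 2×1 + 3×3 + 17×3 + 2×4 + 2×1 + 18×3 = 168
B: 5×4 + 8×3 + 2×3 + 3×1 + 17×4 + 2×2 + 2×3 + 18×2 = 167
C: 5×1 + 8×2 + 2×4 + 3×4 + 17×1 + 2×3 + 2×2 + 18×1 = 86
D: 5×3 + 8×1 + 2×2 + 3×2 + 17×2 + 2×1 + 2×4 + 18×4 = 149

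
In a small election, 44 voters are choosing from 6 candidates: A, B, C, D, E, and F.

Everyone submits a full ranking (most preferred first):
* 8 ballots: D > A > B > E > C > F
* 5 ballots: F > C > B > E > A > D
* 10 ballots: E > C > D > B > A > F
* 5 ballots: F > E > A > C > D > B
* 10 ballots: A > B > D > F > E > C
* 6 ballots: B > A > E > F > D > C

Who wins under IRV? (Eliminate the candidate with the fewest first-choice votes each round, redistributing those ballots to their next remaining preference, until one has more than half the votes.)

Round 1: A 10, B 6, C 0, D 8, E 10, F 10. C eliminated.
Round 2: A 10, B 6, D 8, E 10, F 10. B eliminated.
Round 3: A 16, D 8, E 10, F 10. D eliminated.
Round 4: A 24, E 10, F 10. A has a majority (≥23).

A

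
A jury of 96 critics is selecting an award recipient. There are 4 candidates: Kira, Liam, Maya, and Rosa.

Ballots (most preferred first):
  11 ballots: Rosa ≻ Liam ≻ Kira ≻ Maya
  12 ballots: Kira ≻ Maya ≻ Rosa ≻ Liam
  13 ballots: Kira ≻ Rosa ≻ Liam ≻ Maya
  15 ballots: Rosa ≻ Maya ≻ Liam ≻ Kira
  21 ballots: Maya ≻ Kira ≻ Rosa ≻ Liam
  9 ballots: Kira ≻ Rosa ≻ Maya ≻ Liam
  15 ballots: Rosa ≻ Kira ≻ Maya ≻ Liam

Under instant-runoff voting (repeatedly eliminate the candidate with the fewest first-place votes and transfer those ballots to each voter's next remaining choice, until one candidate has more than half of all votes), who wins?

Round 1: Kira 34, Liam 0, Maya 21, Rosa 41. Liam eliminated.
Round 2: Kira 34, Maya 21, Rosa 41. Maya eliminated.
Round 3: Kira 55, Rosa 41. Kira has a majority (≥49).

Kira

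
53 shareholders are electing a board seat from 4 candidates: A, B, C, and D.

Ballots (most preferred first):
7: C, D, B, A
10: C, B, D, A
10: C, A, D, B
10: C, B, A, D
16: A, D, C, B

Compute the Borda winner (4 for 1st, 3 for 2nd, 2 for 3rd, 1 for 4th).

C

A: 7×1 + 10×1 + 10×3 + 10×2 + 16×4 = 131
B: 7×2 + 10×3 + 10×1 + 10×3 + 16×1 = 100
C: 7×4 + 10×4 + 10×4 + 10×4 + 16×2 = 180
D: 7×3 + 10×2 + 10×2 + 10×1 + 16×3 = 119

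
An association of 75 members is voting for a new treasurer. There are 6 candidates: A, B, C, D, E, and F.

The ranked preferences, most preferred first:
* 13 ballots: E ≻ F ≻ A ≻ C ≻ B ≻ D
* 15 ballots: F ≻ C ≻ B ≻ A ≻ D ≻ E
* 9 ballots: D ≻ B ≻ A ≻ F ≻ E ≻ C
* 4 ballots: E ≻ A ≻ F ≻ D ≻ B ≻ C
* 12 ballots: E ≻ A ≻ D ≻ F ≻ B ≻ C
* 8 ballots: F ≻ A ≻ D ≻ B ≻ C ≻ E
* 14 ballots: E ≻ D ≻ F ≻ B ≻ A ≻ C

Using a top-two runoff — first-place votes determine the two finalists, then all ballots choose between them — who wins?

E

Round 1 first-place votes: A 0, B 0, C 0, D 9, E 43, F 23. E and F advance.
Runoff: E is ranked above F on 43 ballots, F above E on 32.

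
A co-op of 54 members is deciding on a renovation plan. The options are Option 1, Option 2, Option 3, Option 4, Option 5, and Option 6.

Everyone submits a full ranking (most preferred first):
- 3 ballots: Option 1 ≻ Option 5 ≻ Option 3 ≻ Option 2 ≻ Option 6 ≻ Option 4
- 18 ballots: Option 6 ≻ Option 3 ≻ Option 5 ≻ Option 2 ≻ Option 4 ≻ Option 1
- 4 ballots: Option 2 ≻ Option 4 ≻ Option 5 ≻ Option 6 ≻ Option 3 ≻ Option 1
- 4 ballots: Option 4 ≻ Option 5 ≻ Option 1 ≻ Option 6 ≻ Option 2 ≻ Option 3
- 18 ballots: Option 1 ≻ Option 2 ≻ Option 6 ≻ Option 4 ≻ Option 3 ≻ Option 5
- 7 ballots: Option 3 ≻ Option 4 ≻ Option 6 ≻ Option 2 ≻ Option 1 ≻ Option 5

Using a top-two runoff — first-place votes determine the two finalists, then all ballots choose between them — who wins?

Option 6

Round 1 first-place votes: Option 1 21, Option 2 4, Option 3 7, Option 4 4, Option 5 0, Option 6 18. Option 1 and Option 6 advance.
Runoff: Option 1 is ranked above Option 6 on 25 ballots, Option 6 above Option 1 on 29.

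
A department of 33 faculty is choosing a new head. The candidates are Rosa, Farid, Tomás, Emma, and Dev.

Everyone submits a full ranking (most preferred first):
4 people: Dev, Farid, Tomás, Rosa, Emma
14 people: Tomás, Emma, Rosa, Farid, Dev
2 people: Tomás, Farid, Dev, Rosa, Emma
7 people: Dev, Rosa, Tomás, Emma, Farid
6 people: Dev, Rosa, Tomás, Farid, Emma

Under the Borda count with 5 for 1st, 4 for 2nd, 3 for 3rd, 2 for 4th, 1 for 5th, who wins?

Tomás

Rosa: 4×2 + 14×3 + 2×2 + 7×4 + 6×4 = 106
Farid: 4×4 + 14×2 + 2×4 + 7×1 + 6×2 = 71
Tomás: 4×3 + 14×5 + 2×5 + 7×3 + 6×3 = 131
Emma: 4×1 + 14×4 + 2×1 + 7×2 + 6×1 = 82
Dev: 4×5 + 14×1 + 2×3 + 7×5 + 6×5 = 105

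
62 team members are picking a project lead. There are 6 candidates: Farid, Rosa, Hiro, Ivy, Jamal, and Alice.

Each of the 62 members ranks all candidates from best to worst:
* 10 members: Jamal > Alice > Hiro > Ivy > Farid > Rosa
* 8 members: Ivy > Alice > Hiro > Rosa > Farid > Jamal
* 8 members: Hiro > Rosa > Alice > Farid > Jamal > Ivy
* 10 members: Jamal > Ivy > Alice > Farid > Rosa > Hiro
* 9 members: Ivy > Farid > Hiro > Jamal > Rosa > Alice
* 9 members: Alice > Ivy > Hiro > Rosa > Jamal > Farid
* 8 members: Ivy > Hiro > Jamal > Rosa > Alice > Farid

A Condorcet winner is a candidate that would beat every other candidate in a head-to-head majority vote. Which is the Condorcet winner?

Ivy vs Farid: 54–8
Ivy vs Rosa: 54–8
Ivy vs Hiro: 44–18
Ivy vs Jamal: 34–28
Ivy vs Alice: 35–27
Ivy beats every other candidate.

Ivy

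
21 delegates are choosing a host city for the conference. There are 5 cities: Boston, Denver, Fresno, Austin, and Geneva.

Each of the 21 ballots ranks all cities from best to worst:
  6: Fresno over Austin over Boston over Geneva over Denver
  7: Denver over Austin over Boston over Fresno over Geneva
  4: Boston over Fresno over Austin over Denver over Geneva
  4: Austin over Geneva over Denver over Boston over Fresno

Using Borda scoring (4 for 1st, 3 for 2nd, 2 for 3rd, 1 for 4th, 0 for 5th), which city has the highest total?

Boston: 6×2 + 7×2 + 4×4 + 4×1 = 46
Denver: 6×0 + 7×4 + 4×1 + 4×2 = 40
Fresno: 6×4 + 7×1 + 4×3 + 4×0 = 43
Austin: 6×3 + 7×3 + 4×2 + 4×4 = 63
Geneva: 6×1 + 7×0 + 4×0 + 4×3 = 18

Austin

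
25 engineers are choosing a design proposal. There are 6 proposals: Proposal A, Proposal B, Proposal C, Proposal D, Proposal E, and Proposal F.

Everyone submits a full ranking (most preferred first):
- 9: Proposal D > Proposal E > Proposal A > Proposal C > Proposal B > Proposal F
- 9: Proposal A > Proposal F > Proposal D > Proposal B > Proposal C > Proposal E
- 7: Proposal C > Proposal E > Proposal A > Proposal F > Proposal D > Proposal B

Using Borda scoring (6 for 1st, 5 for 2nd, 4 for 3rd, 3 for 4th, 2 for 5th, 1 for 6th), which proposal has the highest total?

Proposal A

Proposal A: 9×4 + 9×6 + 7×4 = 118
Proposal B: 9×2 + 9×3 + 7×1 = 52
Proposal C: 9×3 + 9×2 + 7×6 = 87
Proposal D: 9×6 + 9×4 + 7×2 = 104
Proposal E: 9×5 + 9×1 + 7×5 = 89
Proposal F: 9×1 + 9×5 + 7×3 = 75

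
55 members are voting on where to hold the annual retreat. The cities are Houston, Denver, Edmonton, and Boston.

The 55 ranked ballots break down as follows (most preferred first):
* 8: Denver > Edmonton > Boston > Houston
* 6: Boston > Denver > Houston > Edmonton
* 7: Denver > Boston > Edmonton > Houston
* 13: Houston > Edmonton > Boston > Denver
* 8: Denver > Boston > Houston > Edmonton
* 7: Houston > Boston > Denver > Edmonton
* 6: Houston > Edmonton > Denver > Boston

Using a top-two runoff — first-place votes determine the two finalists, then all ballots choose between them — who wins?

Denver

Round 1 first-place votes: Houston 26, Denver 23, Edmonton 0, Boston 6. Houston and Denver advance.
Runoff: Houston is ranked above Denver on 26 ballots, Denver above Houston on 29.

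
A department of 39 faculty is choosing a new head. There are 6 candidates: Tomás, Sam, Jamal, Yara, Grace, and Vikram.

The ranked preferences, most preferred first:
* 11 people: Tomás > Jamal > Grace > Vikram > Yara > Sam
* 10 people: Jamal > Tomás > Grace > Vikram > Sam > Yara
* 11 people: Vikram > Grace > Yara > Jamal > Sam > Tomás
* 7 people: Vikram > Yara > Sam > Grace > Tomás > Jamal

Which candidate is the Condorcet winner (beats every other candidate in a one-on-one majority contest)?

Jamal vs Tomás: 21–18
Jamal vs Sam: 32–7
Jamal vs Yara: 21–18
Jamal vs Grace: 21–18
Jamal vs Vikram: 21–18
Jamal beats every other candidate.

Jamal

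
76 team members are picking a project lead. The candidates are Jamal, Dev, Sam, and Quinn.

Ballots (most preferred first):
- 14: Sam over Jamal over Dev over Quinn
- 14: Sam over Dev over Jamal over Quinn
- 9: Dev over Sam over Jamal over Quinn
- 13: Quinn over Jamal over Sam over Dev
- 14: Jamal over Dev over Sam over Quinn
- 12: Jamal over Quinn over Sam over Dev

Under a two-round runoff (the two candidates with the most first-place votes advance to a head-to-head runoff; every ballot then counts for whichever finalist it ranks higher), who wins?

Round 1 first-place votes: Jamal 26, Dev 9, Sam 28, Quinn 13. Sam and Jamal advance.
Runoff: Sam is ranked above Jamal on 37 ballots, Jamal above Sam on 39.

Jamal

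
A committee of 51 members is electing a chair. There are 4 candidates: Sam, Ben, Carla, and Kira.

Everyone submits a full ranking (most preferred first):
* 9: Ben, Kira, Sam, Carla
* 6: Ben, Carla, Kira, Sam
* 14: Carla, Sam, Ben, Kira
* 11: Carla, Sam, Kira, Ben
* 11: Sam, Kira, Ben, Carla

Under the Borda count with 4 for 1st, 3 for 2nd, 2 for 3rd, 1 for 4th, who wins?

Sam: 9×2 + 6×1 + 14×3 + 11×3 + 11×4 = 143
Ben: 9×4 + 6×4 + 14×2 + 11×1 + 11×2 = 121
Carla: 9×1 + 6×3 + 14×4 + 11×4 + 11×1 = 138
Kira: 9×3 + 6×2 + 14×1 + 11×2 + 11×3 = 108

Sam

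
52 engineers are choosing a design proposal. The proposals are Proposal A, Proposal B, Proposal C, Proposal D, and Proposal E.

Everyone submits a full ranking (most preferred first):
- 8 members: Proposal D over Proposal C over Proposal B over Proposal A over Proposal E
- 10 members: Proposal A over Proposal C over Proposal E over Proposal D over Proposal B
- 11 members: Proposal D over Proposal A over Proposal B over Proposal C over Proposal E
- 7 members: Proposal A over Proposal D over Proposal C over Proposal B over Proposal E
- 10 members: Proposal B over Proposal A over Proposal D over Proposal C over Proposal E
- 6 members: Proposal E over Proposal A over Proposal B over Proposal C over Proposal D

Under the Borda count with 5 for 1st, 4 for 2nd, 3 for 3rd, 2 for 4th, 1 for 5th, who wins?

Proposal A

Proposal A: 8×2 + 10×5 + 11×4 + 7×5 + 10×4 + 6×4 = 209
Proposal B: 8×3 + 10×1 + 11×3 + 7×2 + 10×5 + 6×3 = 149
Proposal C: 8×4 + 10×4 + 11×2 + 7×3 + 10×2 + 6×2 = 147
Proposal D: 8×5 + 10×2 + 11×5 + 7×4 + 10×3 + 6×1 = 179
Proposal E: 8×1 + 10×3 + 11×1 + 7×1 + 10×1 + 6×5 = 96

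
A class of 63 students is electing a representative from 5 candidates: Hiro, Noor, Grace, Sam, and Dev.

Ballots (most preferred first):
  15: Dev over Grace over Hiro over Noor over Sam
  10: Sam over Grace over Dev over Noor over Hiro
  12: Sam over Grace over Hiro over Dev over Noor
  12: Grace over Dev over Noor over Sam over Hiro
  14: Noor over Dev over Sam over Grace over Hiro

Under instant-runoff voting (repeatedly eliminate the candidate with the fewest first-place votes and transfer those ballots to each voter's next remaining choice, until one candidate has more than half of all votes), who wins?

Dev

Round 1: Hiro 0, Noor 14, Grace 12, Sam 22, Dev 15. Hiro eliminated.
Round 2: Noor 14, Grace 12, Sam 22, Dev 15. Grace eliminated.
Round 3: Noor 14, Sam 22, Dev 27. Noor eliminated.
Round 4: Sam 22, Dev 41. Dev has a majority (≥32).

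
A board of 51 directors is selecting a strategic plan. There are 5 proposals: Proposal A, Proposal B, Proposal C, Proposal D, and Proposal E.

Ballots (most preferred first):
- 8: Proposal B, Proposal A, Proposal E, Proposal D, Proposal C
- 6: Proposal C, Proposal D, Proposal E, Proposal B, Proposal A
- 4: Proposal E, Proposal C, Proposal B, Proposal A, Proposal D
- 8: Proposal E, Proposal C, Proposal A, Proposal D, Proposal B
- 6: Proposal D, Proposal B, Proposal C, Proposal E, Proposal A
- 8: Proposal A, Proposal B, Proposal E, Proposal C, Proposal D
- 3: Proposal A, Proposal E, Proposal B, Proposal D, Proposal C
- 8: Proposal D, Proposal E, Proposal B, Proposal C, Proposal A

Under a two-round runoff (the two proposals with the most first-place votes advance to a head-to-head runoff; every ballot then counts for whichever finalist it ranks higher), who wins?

Proposal E

Round 1 first-place votes: Proposal A 11, Proposal B 8, Proposal C 6, Proposal D 14, Proposal E 12. Proposal D and Proposal E advance.
Runoff: Proposal D is ranked above Proposal E on 20 ballots, Proposal E above Proposal D on 31.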